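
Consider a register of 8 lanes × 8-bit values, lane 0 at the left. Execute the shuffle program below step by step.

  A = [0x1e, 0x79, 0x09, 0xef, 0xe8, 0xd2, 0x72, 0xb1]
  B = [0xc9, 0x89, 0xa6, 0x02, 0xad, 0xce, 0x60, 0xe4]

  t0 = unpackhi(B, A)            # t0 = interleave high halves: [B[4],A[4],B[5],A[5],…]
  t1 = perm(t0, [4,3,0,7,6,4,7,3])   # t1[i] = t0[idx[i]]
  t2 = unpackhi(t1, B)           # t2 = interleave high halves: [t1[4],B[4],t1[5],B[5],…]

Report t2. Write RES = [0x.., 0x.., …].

→ t0 |ad|e8|ce|d2|60|72|e4|b1|
→ t1 |60|d2|ad|b1|e4|60|b1|d2|
→ t2 |e4|ad|60|ce|b1|60|d2|e4|

RES = [ 0xe4  0xad  0x60  0xce  0xb1  0x60  0xd2  0xe4 ]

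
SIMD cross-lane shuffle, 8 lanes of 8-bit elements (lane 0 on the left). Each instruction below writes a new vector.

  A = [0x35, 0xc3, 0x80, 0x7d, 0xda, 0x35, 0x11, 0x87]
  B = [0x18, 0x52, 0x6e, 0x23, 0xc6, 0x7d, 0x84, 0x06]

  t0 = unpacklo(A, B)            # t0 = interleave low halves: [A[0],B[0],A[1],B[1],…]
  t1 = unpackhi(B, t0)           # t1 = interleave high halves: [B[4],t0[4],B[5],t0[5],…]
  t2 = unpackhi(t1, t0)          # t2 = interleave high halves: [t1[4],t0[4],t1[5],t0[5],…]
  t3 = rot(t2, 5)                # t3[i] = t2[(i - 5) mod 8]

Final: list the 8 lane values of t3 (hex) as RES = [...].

RES = [ 0x6e  0x06  0x7d  0x23  0x23  0x84  0x80  0x7d ]

  t0: 35 18 c3 52 80 6e 7d 23
  t1: c6 80 7d 6e 84 7d 06 23
  t2: 84 80 7d 6e 06 7d 23 23
  t3: 6e 06 7d 23 23 84 80 7d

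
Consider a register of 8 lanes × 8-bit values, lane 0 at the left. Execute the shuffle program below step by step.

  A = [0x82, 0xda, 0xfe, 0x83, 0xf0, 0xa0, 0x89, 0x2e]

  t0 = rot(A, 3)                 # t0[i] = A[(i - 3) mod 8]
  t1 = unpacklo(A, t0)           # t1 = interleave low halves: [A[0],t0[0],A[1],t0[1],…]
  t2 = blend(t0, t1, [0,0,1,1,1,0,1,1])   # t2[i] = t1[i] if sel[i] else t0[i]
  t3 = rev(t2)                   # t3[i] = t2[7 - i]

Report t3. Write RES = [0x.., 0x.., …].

→ t0 |a0|89|2e|82|da|fe|83|f0|
→ t1 |82|a0|da|89|fe|2e|83|82|
→ t2 |a0|89|da|89|fe|fe|83|82|
→ t3 |82|83|fe|fe|89|da|89|a0|

RES = [ 0x82  0x83  0xfe  0xfe  0x89  0xda  0x89  0xa0 ]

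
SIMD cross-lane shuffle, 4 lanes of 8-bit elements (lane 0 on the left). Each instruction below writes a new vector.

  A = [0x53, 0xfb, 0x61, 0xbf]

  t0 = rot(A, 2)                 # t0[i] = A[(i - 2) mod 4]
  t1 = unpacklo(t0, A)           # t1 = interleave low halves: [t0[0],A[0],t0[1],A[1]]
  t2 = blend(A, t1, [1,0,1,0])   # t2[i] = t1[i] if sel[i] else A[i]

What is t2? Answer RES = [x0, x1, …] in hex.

t0 = [0x61, 0xbf, 0x53, 0xfb]
t1 = [0x61, 0x53, 0xbf, 0xfb]
t2 = [0x61, 0xfb, 0xbf, 0xbf]

RES = [ 0x61  0xfb  0xbf  0xbf ]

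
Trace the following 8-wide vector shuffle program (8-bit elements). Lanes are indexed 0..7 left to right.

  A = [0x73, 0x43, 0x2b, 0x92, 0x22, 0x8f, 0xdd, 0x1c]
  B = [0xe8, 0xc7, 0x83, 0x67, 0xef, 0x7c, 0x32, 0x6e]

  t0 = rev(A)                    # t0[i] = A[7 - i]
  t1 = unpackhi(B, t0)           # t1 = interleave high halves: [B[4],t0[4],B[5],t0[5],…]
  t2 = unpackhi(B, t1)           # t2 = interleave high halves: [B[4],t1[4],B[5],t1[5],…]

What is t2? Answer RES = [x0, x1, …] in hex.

t0 = [0x1c, 0xdd, 0x8f, 0x22, 0x92, 0x2b, 0x43, 0x73]
t1 = [0xef, 0x92, 0x7c, 0x2b, 0x32, 0x43, 0x6e, 0x73]
t2 = [0xef, 0x32, 0x7c, 0x43, 0x32, 0x6e, 0x6e, 0x73]

RES = [ 0xef  0x32  0x7c  0x43  0x32  0x6e  0x6e  0x73 ]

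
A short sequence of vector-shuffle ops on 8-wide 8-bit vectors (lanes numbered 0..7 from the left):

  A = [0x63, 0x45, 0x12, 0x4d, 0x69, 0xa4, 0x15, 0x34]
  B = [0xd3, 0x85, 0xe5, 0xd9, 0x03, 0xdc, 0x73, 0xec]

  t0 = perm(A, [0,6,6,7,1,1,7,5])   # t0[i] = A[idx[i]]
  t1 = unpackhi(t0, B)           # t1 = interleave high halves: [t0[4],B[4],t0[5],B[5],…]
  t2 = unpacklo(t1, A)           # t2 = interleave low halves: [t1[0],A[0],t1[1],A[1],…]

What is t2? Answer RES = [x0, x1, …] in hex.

t0 = [0x63, 0x15, 0x15, 0x34, 0x45, 0x45, 0x34, 0xa4]
t1 = [0x45, 0x03, 0x45, 0xdc, 0x34, 0x73, 0xa4, 0xec]
t2 = [0x45, 0x63, 0x03, 0x45, 0x45, 0x12, 0xdc, 0x4d]

RES = [ 0x45  0x63  0x03  0x45  0x45  0x12  0xdc  0x4d ]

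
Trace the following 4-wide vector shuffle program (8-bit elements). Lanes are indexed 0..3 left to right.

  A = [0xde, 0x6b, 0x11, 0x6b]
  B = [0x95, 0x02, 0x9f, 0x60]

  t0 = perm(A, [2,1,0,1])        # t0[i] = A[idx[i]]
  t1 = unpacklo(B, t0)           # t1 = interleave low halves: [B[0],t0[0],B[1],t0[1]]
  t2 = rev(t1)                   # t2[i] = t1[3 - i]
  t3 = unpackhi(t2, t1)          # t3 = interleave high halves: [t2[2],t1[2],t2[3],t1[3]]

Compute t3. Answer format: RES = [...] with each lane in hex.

→ t0 |11|6b|de|6b|
→ t1 |95|11|02|6b|
→ t2 |6b|02|11|95|
→ t3 |11|02|95|6b|

RES = [ 0x11  0x02  0x95  0x6b ]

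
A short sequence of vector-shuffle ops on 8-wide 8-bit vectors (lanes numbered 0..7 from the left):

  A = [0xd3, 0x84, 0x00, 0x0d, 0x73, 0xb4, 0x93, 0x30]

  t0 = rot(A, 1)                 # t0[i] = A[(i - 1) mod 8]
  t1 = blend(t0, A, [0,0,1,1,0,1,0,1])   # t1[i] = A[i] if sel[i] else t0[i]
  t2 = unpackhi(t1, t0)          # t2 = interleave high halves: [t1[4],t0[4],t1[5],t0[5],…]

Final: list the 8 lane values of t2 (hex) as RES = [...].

RES = [0x0d, 0x0d, 0xb4, 0x73, 0xb4, 0xb4, 0x30, 0x93]

t0 = [0x30, 0xd3, 0x84, 0x00, 0x0d, 0x73, 0xb4, 0x93]
t1 = [0x30, 0xd3, 0x00, 0x0d, 0x0d, 0xb4, 0xb4, 0x30]
t2 = [0x0d, 0x0d, 0xb4, 0x73, 0xb4, 0xb4, 0x30, 0x93]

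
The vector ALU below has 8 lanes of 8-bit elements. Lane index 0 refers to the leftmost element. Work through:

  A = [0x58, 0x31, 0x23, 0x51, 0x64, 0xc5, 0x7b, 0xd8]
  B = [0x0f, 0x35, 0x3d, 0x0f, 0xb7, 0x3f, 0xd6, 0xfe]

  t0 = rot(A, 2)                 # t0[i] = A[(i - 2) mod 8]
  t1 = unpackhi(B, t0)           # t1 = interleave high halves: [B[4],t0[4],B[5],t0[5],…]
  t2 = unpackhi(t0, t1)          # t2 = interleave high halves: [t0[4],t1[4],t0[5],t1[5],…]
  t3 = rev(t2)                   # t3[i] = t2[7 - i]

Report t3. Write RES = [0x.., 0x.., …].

RES = [0xc5, 0xc5, 0xfe, 0x64, 0x64, 0x51, 0xd6, 0x23]

t0 = [0x7b, 0xd8, 0x58, 0x31, 0x23, 0x51, 0x64, 0xc5]
t1 = [0xb7, 0x23, 0x3f, 0x51, 0xd6, 0x64, 0xfe, 0xc5]
t2 = [0x23, 0xd6, 0x51, 0x64, 0x64, 0xfe, 0xc5, 0xc5]
t3 = [0xc5, 0xc5, 0xfe, 0x64, 0x64, 0x51, 0xd6, 0x23]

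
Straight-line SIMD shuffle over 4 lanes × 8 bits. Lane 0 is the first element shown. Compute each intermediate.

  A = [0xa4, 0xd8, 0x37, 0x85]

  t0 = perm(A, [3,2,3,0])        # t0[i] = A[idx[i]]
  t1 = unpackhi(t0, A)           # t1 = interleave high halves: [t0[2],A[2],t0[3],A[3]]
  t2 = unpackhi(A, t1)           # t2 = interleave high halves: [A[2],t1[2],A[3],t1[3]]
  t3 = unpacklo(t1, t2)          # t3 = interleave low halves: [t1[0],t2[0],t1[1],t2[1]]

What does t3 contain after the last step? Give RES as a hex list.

t0 = [0x85, 0x37, 0x85, 0xa4]
t1 = [0x85, 0x37, 0xa4, 0x85]
t2 = [0x37, 0xa4, 0x85, 0x85]
t3 = [0x85, 0x37, 0x37, 0xa4]

RES = [ 0x85  0x37  0x37  0xa4 ]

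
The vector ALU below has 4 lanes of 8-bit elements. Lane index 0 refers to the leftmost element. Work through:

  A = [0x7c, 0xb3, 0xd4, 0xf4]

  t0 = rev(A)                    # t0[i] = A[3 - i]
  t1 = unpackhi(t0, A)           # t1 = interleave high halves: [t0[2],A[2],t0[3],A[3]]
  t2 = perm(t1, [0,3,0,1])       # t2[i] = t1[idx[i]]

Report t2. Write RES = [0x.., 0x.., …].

RES = [0xb3, 0xf4, 0xb3, 0xd4]

  t0: f4 d4 b3 7c
  t1: b3 d4 7c f4
  t2: b3 f4 b3 d4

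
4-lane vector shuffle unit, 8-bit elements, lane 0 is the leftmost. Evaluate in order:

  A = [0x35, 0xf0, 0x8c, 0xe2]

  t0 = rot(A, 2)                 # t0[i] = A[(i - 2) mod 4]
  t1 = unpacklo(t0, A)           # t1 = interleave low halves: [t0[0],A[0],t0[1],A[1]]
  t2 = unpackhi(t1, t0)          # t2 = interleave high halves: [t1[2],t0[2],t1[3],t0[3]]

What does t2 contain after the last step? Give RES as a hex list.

→ t0 |8c|e2|35|f0|
→ t1 |8c|35|e2|f0|
→ t2 |e2|35|f0|f0|

RES = [0xe2, 0x35, 0xf0, 0xf0]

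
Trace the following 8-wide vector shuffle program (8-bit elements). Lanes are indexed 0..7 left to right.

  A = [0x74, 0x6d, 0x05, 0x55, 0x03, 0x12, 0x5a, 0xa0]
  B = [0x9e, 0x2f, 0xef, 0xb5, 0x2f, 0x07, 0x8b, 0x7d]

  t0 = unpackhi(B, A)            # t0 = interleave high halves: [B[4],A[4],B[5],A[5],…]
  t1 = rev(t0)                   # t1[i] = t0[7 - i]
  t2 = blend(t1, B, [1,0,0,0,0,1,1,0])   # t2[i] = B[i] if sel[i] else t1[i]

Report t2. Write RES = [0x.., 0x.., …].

RES = [ 0x9e  0x7d  0x5a  0x8b  0x12  0x07  0x8b  0x2f ]

→ t0 |2f|03|07|12|8b|5a|7d|a0|
→ t1 |a0|7d|5a|8b|12|07|03|2f|
→ t2 |9e|7d|5a|8b|12|07|8b|2f|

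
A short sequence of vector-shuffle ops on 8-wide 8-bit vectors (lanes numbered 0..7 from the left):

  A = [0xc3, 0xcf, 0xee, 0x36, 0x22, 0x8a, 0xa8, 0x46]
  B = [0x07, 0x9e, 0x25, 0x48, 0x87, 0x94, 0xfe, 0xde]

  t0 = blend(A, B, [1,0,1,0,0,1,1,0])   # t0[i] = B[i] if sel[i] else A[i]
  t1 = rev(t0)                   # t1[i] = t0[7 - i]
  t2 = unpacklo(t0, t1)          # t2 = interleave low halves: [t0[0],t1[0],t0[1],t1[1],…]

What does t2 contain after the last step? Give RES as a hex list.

→ t0 |07|cf|25|36|22|94|fe|46|
→ t1 |46|fe|94|22|36|25|cf|07|
→ t2 |07|46|cf|fe|25|94|36|22|

RES = [0x07, 0x46, 0xcf, 0xfe, 0x25, 0x94, 0x36, 0x22]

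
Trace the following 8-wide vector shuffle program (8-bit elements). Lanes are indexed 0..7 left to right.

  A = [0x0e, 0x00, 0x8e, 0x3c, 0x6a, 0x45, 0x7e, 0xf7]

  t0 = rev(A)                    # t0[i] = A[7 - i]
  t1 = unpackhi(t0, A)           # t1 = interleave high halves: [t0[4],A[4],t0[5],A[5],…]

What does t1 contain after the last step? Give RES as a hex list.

RES = [ 0x3c  0x6a  0x8e  0x45  0x00  0x7e  0x0e  0xf7 ]

→ t0 |f7|7e|45|6a|3c|8e|00|0e|
→ t1 |3c|6a|8e|45|00|7e|0e|f7|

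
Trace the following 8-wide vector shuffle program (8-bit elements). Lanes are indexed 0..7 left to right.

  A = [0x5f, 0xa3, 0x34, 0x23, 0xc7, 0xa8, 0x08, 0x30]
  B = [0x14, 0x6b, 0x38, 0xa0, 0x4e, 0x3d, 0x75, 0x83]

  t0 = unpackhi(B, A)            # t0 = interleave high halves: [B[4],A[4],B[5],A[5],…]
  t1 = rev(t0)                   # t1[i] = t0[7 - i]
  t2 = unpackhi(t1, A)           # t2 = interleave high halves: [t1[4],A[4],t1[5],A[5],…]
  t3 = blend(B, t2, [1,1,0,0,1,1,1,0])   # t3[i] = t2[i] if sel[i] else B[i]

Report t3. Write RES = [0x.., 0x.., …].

→ t0 |4e|c7|3d|a8|75|08|83|30|
→ t1 |30|83|08|75|a8|3d|c7|4e|
→ t2 |a8|c7|3d|a8|c7|08|4e|30|
→ t3 |a8|c7|38|a0|c7|08|4e|83|

RES = [0xa8, 0xc7, 0x38, 0xa0, 0xc7, 0x08, 0x4e, 0x83]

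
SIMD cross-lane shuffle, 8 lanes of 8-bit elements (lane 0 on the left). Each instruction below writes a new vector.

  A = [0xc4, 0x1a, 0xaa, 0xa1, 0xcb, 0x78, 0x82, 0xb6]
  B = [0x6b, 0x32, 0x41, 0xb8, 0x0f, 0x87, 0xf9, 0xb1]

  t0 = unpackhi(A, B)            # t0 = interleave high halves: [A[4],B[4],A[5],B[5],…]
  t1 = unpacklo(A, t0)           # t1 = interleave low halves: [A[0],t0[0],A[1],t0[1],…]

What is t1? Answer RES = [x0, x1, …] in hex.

RES = [ 0xc4  0xcb  0x1a  0x0f  0xaa  0x78  0xa1  0x87 ]

t0 = [0xcb, 0x0f, 0x78, 0x87, 0x82, 0xf9, 0xb6, 0xb1]
t1 = [0xc4, 0xcb, 0x1a, 0x0f, 0xaa, 0x78, 0xa1, 0x87]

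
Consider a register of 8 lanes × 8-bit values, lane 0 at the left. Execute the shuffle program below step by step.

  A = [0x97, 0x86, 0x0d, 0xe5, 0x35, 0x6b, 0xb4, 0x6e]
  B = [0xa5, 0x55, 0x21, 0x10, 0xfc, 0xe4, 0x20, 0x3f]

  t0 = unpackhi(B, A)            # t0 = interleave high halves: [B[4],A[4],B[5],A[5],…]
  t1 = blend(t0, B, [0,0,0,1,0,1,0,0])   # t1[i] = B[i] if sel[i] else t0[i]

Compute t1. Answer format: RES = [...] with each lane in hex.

→ t0 |fc|35|e4|6b|20|b4|3f|6e|
→ t1 |fc|35|e4|10|20|e4|3f|6e|

RES = [0xfc, 0x35, 0xe4, 0x10, 0x20, 0xe4, 0x3f, 0x6e]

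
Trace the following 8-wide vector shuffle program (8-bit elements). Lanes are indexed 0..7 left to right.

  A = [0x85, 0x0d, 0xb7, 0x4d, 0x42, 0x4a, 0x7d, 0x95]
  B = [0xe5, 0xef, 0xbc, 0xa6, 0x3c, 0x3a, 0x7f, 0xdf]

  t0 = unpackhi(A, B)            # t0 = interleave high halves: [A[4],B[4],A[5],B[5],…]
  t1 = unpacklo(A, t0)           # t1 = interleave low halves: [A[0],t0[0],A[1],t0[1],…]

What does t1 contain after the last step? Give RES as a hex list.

RES = [ 0x85  0x42  0x0d  0x3c  0xb7  0x4a  0x4d  0x3a ]

→ t0 |42|3c|4a|3a|7d|7f|95|df|
→ t1 |85|42|0d|3c|b7|4a|4d|3a|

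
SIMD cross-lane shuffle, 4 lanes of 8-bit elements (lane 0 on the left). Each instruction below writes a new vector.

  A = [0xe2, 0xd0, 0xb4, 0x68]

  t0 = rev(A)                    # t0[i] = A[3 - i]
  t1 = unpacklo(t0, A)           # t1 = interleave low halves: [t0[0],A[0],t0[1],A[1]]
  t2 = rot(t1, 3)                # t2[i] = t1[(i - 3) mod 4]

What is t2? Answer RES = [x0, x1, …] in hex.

RES = [ 0xe2  0xb4  0xd0  0x68 ]

→ t0 |68|b4|d0|e2|
→ t1 |68|e2|b4|d0|
→ t2 |e2|b4|d0|68|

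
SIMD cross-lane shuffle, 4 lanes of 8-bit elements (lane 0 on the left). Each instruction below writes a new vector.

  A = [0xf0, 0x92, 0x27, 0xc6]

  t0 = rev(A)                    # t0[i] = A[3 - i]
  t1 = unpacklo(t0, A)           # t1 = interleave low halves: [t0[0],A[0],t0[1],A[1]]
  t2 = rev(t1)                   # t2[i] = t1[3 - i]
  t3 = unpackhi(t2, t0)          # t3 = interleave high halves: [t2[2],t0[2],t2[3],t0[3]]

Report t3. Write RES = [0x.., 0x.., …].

RES = [ 0xf0  0x92  0xc6  0xf0 ]

→ t0 |c6|27|92|f0|
→ t1 |c6|f0|27|92|
→ t2 |92|27|f0|c6|
→ t3 |f0|92|c6|f0|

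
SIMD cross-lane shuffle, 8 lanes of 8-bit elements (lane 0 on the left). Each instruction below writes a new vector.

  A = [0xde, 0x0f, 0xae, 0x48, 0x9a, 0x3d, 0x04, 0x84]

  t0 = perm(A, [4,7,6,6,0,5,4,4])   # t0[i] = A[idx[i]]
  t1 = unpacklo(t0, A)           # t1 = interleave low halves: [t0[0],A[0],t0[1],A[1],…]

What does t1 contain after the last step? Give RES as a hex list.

RES = [ 0x9a  0xde  0x84  0x0f  0x04  0xae  0x04  0x48 ]

  t0: 9a 84 04 04 de 3d 9a 9a
  t1: 9a de 84 0f 04 ae 04 48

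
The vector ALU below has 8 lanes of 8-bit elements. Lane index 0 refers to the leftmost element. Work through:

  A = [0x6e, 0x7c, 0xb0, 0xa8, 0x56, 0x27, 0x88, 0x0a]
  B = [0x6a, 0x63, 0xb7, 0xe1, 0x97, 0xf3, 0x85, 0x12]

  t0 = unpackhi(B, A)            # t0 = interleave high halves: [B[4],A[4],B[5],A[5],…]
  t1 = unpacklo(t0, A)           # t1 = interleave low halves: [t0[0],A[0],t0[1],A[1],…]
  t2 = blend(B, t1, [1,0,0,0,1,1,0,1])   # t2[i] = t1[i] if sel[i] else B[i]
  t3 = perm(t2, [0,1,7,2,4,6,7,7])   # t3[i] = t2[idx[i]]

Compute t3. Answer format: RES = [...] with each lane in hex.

RES = [ 0x97  0x63  0xa8  0xb7  0xf3  0x85  0xa8  0xa8 ]

→ t0 |97|56|f3|27|85|88|12|0a|
→ t1 |97|6e|56|7c|f3|b0|27|a8|
→ t2 |97|63|b7|e1|f3|b0|85|a8|
→ t3 |97|63|a8|b7|f3|85|a8|a8|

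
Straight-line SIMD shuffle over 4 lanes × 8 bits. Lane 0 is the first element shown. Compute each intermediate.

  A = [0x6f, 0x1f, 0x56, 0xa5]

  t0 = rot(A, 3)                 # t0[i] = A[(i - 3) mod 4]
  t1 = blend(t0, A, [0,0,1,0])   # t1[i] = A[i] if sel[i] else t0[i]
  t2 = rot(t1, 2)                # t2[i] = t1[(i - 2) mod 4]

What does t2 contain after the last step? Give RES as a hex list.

→ t0 |1f|56|a5|6f|
→ t1 |1f|56|56|6f|
→ t2 |56|6f|1f|56|

RES = [ 0x56  0x6f  0x1f  0x56 ]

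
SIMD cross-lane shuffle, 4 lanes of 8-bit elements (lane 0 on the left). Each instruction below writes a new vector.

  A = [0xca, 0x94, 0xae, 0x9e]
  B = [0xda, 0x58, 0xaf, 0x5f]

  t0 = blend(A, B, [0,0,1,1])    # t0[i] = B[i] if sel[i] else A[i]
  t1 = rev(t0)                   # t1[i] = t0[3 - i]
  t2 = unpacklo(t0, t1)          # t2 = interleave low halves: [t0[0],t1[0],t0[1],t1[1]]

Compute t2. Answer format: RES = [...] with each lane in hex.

  t0: ca 94 af 5f
  t1: 5f af 94 ca
  t2: ca 5f 94 af

RES = [ 0xca  0x5f  0x94  0xaf ]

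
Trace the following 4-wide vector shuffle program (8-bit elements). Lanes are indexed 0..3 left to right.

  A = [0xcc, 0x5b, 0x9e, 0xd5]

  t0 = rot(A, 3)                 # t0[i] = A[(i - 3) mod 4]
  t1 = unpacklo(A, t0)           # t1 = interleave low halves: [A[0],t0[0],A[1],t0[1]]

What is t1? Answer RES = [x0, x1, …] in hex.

t0 = [0x5b, 0x9e, 0xd5, 0xcc]
t1 = [0xcc, 0x5b, 0x5b, 0x9e]

RES = [ 0xcc  0x5b  0x5b  0x9e ]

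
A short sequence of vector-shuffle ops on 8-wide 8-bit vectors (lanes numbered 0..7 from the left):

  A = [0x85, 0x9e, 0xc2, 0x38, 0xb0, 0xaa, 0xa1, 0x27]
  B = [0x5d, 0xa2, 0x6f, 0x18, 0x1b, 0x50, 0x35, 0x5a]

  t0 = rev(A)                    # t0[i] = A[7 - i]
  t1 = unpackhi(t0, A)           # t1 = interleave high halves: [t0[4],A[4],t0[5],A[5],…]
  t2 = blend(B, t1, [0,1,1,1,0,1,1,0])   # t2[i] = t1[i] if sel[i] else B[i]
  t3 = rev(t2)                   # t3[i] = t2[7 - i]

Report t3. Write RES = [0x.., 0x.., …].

RES = [ 0x5a  0x85  0xa1  0x1b  0xaa  0xc2  0xb0  0x5d ]

→ t0 |27|a1|aa|b0|38|c2|9e|85|
→ t1 |38|b0|c2|aa|9e|a1|85|27|
→ t2 |5d|b0|c2|aa|1b|a1|85|5a|
→ t3 |5a|85|a1|1b|aa|c2|b0|5d|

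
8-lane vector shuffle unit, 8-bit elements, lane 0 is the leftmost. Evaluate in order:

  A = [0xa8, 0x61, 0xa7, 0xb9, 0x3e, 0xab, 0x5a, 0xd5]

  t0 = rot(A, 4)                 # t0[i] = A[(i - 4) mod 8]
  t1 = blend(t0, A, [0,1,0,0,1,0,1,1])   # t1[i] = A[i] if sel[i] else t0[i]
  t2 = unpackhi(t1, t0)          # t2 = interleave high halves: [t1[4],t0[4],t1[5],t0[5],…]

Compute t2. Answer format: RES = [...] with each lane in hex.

RES = [0x3e, 0xa8, 0x61, 0x61, 0x5a, 0xa7, 0xd5, 0xb9]

→ t0 |3e|ab|5a|d5|a8|61|a7|b9|
→ t1 |3e|61|5a|d5|3e|61|5a|d5|
→ t2 |3e|a8|61|61|5a|a7|d5|b9|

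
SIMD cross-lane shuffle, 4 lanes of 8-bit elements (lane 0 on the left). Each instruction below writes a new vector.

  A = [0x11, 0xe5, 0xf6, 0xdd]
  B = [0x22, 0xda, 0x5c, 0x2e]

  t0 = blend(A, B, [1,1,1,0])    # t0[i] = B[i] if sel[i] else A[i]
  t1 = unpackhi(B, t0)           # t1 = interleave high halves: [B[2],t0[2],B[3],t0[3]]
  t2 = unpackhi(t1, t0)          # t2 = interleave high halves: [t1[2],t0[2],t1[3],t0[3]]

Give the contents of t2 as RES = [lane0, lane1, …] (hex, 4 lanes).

RES = [ 0x2e  0x5c  0xdd  0xdd ]

t0 = [0x22, 0xda, 0x5c, 0xdd]
t1 = [0x5c, 0x5c, 0x2e, 0xdd]
t2 = [0x2e, 0x5c, 0xdd, 0xdd]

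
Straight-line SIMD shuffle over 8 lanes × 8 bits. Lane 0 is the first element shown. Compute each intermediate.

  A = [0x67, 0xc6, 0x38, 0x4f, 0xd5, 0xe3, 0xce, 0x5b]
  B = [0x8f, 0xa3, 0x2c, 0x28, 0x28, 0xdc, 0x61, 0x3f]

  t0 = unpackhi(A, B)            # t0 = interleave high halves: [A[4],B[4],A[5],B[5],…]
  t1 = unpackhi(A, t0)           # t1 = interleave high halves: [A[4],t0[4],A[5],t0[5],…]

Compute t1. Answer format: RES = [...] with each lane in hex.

t0 = [0xd5, 0x28, 0xe3, 0xdc, 0xce, 0x61, 0x5b, 0x3f]
t1 = [0xd5, 0xce, 0xe3, 0x61, 0xce, 0x5b, 0x5b, 0x3f]

RES = [ 0xd5  0xce  0xe3  0x61  0xce  0x5b  0x5b  0x3f ]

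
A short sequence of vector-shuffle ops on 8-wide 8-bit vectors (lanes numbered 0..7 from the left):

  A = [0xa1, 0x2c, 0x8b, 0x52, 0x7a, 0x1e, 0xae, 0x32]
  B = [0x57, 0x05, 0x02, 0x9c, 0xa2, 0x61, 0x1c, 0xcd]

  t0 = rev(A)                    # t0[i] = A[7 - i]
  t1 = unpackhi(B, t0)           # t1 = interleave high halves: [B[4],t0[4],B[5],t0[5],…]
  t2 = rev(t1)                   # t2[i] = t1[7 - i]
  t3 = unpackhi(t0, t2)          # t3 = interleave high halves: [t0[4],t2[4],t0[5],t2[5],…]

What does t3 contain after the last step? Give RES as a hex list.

RES = [0x52, 0x8b, 0x8b, 0x61, 0x2c, 0x52, 0xa1, 0xa2]

t0 = [0x32, 0xae, 0x1e, 0x7a, 0x52, 0x8b, 0x2c, 0xa1]
t1 = [0xa2, 0x52, 0x61, 0x8b, 0x1c, 0x2c, 0xcd, 0xa1]
t2 = [0xa1, 0xcd, 0x2c, 0x1c, 0x8b, 0x61, 0x52, 0xa2]
t3 = [0x52, 0x8b, 0x8b, 0x61, 0x2c, 0x52, 0xa1, 0xa2]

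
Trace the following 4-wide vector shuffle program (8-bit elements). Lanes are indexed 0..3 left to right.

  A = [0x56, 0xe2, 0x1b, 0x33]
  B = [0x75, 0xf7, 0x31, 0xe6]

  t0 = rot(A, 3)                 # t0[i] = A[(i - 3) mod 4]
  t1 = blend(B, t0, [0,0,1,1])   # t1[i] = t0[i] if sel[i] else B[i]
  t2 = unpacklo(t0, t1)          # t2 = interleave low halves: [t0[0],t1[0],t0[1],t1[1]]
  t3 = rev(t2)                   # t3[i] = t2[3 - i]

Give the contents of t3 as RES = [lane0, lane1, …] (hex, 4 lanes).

  t0: e2 1b 33 56
  t1: 75 f7 33 56
  t2: e2 75 1b f7
  t3: f7 1b 75 e2

RES = [ 0xf7  0x1b  0x75  0xe2 ]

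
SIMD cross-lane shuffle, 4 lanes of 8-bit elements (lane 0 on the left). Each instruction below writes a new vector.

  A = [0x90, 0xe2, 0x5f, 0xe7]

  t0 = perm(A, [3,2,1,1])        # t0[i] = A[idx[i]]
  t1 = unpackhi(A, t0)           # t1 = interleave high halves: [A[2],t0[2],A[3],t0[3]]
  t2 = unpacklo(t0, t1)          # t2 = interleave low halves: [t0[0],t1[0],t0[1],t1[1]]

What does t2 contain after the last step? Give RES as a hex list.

RES = [0xe7, 0x5f, 0x5f, 0xe2]

→ t0 |e7|5f|e2|e2|
→ t1 |5f|e2|e7|e2|
→ t2 |e7|5f|5f|e2|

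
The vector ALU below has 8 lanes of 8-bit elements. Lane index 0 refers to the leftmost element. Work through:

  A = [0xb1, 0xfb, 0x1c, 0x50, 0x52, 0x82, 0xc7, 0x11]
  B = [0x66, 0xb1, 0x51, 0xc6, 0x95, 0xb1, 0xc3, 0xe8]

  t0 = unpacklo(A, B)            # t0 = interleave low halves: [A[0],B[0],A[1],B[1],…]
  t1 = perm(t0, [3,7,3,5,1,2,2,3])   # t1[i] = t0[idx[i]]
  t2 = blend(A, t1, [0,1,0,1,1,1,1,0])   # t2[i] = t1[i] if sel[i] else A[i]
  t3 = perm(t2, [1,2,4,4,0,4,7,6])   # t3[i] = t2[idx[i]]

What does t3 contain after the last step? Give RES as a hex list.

RES = [ 0xc6  0x1c  0x66  0x66  0xb1  0x66  0x11  0xfb ]

→ t0 |b1|66|fb|b1|1c|51|50|c6|
→ t1 |b1|c6|b1|51|66|fb|fb|b1|
→ t2 |b1|c6|1c|51|66|fb|fb|11|
→ t3 |c6|1c|66|66|b1|66|11|fb|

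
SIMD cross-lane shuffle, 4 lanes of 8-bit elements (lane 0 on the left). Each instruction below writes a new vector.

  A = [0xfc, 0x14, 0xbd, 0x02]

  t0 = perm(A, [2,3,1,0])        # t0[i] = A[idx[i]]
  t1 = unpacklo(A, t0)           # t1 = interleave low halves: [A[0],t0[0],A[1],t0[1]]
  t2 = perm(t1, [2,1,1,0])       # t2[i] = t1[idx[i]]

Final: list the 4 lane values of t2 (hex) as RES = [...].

  t0: bd 02 14 fc
  t1: fc bd 14 02
  t2: 14 bd bd fc

RES = [0x14, 0xbd, 0xbd, 0xfc]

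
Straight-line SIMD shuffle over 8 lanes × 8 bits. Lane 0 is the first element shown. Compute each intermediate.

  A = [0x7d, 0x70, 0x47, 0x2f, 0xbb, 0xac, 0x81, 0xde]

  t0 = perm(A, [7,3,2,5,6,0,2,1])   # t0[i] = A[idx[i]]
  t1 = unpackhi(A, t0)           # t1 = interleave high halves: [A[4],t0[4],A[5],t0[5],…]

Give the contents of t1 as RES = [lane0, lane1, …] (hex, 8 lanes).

RES = [0xbb, 0x81, 0xac, 0x7d, 0x81, 0x47, 0xde, 0x70]

  t0: de 2f 47 ac 81 7d 47 70
  t1: bb 81 ac 7d 81 47 de 70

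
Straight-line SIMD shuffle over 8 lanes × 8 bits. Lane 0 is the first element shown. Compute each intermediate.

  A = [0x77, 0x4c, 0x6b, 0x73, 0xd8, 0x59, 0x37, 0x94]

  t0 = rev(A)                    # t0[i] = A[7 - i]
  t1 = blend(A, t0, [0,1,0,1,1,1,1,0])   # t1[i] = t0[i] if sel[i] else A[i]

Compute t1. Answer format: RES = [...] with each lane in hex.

RES = [0x77, 0x37, 0x6b, 0xd8, 0x73, 0x6b, 0x4c, 0x94]

→ t0 |94|37|59|d8|73|6b|4c|77|
→ t1 |77|37|6b|d8|73|6b|4c|94|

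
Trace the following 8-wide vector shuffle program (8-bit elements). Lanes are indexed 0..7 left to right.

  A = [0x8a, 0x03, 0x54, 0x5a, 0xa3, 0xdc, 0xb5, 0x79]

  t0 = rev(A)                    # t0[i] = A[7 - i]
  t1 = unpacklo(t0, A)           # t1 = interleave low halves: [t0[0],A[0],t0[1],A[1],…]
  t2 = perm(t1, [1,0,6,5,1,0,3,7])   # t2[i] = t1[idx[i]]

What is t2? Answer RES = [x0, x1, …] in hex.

RES = [ 0x8a  0x79  0xa3  0x54  0x8a  0x79  0x03  0x5a ]

  t0: 79 b5 dc a3 5a 54 03 8a
  t1: 79 8a b5 03 dc 54 a3 5a
  t2: 8a 79 a3 54 8a 79 03 5a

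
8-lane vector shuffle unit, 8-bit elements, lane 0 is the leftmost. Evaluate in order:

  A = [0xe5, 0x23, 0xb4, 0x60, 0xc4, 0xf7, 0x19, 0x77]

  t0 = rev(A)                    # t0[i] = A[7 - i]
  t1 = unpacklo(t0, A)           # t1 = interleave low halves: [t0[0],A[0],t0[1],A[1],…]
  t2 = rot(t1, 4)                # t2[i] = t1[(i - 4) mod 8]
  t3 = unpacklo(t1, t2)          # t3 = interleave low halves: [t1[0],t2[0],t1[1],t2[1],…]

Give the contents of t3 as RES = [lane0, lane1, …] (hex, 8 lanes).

  t0: 77 19 f7 c4 60 b4 23 e5
  t1: 77 e5 19 23 f7 b4 c4 60
  t2: f7 b4 c4 60 77 e5 19 23
  t3: 77 f7 e5 b4 19 c4 23 60

RES = [ 0x77  0xf7  0xe5  0xb4  0x19  0xc4  0x23  0x60 ]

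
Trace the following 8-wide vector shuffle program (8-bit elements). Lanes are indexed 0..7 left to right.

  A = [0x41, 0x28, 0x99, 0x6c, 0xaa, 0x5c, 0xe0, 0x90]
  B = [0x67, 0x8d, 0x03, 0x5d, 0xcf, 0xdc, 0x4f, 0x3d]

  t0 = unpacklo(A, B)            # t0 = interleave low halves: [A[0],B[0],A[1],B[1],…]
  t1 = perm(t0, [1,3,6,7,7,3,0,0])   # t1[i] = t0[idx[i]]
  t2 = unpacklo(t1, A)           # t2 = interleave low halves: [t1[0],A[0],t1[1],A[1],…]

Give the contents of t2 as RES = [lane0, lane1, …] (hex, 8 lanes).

  t0: 41 67 28 8d 99 03 6c 5d
  t1: 67 8d 6c 5d 5d 8d 41 41
  t2: 67 41 8d 28 6c 99 5d 6c

RES = [ 0x67  0x41  0x8d  0x28  0x6c  0x99  0x5d  0x6c ]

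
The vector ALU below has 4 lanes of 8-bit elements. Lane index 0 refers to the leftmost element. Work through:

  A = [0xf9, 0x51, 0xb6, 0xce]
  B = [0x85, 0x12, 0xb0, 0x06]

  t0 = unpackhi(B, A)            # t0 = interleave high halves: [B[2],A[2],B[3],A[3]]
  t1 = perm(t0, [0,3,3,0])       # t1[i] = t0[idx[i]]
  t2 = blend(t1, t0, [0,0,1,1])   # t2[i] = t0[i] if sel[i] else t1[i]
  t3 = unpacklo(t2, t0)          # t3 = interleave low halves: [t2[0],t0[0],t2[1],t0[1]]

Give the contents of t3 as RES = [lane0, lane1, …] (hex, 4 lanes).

  t0: b0 b6 06 ce
  t1: b0 ce ce b0
  t2: b0 ce 06 ce
  t3: b0 b0 ce b6

RES = [0xb0, 0xb0, 0xce, 0xb6]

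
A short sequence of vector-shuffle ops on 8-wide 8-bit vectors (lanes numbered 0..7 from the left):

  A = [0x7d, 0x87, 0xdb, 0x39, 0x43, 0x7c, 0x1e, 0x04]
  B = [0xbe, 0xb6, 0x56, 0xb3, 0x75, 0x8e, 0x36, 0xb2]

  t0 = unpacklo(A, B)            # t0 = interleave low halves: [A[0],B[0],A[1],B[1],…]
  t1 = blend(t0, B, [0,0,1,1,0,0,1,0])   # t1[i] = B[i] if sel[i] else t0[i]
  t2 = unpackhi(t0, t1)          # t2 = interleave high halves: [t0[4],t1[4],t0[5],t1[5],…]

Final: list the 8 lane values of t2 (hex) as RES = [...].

t0 = [0x7d, 0xbe, 0x87, 0xb6, 0xdb, 0x56, 0x39, 0xb3]
t1 = [0x7d, 0xbe, 0x56, 0xb3, 0xdb, 0x56, 0x36, 0xb3]
t2 = [0xdb, 0xdb, 0x56, 0x56, 0x39, 0x36, 0xb3, 0xb3]

RES = [ 0xdb  0xdb  0x56  0x56  0x39  0x36  0xb3  0xb3 ]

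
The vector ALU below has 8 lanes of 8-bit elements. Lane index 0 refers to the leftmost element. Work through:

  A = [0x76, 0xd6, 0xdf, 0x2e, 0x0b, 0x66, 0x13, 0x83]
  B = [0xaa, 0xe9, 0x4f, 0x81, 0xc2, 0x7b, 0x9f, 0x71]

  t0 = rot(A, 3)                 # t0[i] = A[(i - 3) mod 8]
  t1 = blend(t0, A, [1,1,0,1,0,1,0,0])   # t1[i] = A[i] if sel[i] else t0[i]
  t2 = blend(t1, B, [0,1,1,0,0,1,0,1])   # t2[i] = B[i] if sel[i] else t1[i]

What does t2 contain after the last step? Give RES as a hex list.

t0 = [0x66, 0x13, 0x83, 0x76, 0xd6, 0xdf, 0x2e, 0x0b]
t1 = [0x76, 0xd6, 0x83, 0x2e, 0xd6, 0x66, 0x2e, 0x0b]
t2 = [0x76, 0xe9, 0x4f, 0x2e, 0xd6, 0x7b, 0x2e, 0x71]

RES = [0x76, 0xe9, 0x4f, 0x2e, 0xd6, 0x7b, 0x2e, 0x71]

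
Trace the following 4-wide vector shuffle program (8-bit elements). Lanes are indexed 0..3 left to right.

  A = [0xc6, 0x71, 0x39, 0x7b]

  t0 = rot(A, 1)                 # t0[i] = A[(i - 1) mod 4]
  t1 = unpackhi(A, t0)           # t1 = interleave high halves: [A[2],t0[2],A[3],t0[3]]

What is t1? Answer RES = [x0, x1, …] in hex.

t0 = [0x7b, 0xc6, 0x71, 0x39]
t1 = [0x39, 0x71, 0x7b, 0x39]

RES = [0x39, 0x71, 0x7b, 0x39]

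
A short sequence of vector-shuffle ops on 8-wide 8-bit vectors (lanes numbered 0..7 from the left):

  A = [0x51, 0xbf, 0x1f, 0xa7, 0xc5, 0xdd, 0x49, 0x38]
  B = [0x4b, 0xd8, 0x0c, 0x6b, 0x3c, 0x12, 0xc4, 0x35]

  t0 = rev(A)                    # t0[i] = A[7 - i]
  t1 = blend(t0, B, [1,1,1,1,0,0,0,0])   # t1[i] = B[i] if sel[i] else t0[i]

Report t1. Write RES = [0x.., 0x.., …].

t0 = [0x38, 0x49, 0xdd, 0xc5, 0xa7, 0x1f, 0xbf, 0x51]
t1 = [0x4b, 0xd8, 0x0c, 0x6b, 0xa7, 0x1f, 0xbf, 0x51]

RES = [0x4b, 0xd8, 0x0c, 0x6b, 0xa7, 0x1f, 0xbf, 0x51]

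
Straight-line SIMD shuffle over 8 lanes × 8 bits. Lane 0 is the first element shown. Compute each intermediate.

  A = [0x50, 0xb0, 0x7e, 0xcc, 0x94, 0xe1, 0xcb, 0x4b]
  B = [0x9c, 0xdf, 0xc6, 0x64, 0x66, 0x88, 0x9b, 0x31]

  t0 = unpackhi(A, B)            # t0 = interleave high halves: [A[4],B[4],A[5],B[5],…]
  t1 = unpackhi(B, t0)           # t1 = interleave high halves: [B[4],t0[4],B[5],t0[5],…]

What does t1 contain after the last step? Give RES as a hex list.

RES = [0x66, 0xcb, 0x88, 0x9b, 0x9b, 0x4b, 0x31, 0x31]

  t0: 94 66 e1 88 cb 9b 4b 31
  t1: 66 cb 88 9b 9b 4b 31 31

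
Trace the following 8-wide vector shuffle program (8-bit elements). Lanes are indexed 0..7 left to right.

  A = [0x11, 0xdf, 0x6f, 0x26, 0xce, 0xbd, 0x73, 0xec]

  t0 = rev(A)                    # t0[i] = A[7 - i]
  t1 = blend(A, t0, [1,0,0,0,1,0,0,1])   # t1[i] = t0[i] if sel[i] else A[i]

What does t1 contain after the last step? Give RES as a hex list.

t0 = [0xec, 0x73, 0xbd, 0xce, 0x26, 0x6f, 0xdf, 0x11]
t1 = [0xec, 0xdf, 0x6f, 0x26, 0x26, 0xbd, 0x73, 0x11]

RES = [ 0xec  0xdf  0x6f  0x26  0x26  0xbd  0x73  0x11 ]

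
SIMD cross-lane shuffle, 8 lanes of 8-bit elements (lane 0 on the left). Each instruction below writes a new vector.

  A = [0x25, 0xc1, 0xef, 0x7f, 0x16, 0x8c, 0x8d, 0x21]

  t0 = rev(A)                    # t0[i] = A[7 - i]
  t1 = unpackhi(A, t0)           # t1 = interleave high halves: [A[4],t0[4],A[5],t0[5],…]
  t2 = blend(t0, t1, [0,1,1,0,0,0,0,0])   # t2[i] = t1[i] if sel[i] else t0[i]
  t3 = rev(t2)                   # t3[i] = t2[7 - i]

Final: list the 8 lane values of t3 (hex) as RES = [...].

→ t0 |21|8d|8c|16|7f|ef|c1|25|
→ t1 |16|7f|8c|ef|8d|c1|21|25|
→ t2 |21|7f|8c|16|7f|ef|c1|25|
→ t3 |25|c1|ef|7f|16|8c|7f|21|

RES = [0x25, 0xc1, 0xef, 0x7f, 0x16, 0x8c, 0x7f, 0x21]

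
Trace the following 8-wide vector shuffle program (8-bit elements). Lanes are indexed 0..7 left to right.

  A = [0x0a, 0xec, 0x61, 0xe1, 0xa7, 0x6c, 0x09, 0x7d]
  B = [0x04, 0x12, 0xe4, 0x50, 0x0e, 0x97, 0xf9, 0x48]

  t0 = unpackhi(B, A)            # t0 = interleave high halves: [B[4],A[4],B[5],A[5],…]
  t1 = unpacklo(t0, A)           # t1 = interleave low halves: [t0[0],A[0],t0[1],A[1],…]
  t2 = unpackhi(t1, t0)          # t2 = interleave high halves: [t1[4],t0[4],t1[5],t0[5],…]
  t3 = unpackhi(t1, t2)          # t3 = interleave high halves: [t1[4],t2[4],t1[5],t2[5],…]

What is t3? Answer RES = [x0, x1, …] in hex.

t0 = [0x0e, 0xa7, 0x97, 0x6c, 0xf9, 0x09, 0x48, 0x7d]
t1 = [0x0e, 0x0a, 0xa7, 0xec, 0x97, 0x61, 0x6c, 0xe1]
t2 = [0x97, 0xf9, 0x61, 0x09, 0x6c, 0x48, 0xe1, 0x7d]
t3 = [0x97, 0x6c, 0x61, 0x48, 0x6c, 0xe1, 0xe1, 0x7d]

RES = [0x97, 0x6c, 0x61, 0x48, 0x6c, 0xe1, 0xe1, 0x7d]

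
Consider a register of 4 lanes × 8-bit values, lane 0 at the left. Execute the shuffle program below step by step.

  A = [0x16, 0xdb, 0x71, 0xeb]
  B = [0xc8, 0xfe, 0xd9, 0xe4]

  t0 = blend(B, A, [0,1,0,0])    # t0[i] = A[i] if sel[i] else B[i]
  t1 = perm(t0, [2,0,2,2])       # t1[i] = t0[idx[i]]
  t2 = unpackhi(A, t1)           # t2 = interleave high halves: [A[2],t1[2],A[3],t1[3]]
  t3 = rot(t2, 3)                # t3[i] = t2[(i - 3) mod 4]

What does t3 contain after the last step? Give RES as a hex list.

→ t0 |c8|db|d9|e4|
→ t1 |d9|c8|d9|d9|
→ t2 |71|d9|eb|d9|
→ t3 |d9|eb|d9|71|

RES = [0xd9, 0xeb, 0xd9, 0x71]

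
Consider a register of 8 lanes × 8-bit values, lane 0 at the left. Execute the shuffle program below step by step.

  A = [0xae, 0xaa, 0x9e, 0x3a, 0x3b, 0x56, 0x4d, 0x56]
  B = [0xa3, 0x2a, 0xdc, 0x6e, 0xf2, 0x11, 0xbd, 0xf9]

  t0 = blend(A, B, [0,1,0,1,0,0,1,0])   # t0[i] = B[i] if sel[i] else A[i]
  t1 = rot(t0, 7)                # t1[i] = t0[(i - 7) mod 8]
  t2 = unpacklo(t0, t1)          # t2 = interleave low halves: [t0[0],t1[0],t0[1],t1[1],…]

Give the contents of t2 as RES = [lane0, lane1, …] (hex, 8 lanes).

RES = [ 0xae  0x2a  0x2a  0x9e  0x9e  0x6e  0x6e  0x3b ]

→ t0 |ae|2a|9e|6e|3b|56|bd|56|
→ t1 |2a|9e|6e|3b|56|bd|56|ae|
→ t2 |ae|2a|2a|9e|9e|6e|6e|3b|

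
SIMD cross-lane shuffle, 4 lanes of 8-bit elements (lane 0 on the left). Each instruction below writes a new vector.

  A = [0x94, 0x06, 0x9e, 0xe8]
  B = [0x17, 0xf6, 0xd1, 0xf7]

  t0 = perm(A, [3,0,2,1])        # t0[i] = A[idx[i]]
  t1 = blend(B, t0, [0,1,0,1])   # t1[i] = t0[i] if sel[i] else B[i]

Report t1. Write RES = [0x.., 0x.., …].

RES = [ 0x17  0x94  0xd1  0x06 ]

t0 = [0xe8, 0x94, 0x9e, 0x06]
t1 = [0x17, 0x94, 0xd1, 0x06]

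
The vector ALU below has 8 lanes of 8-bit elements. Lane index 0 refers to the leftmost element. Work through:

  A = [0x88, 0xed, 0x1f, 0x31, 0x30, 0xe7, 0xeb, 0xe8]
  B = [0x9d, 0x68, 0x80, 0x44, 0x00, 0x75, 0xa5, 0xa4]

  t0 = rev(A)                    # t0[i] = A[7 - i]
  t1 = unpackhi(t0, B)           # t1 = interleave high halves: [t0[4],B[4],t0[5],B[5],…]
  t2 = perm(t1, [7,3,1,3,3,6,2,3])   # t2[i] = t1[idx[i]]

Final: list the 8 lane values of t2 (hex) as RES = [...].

RES = [0xa4, 0x75, 0x00, 0x75, 0x75, 0x88, 0x1f, 0x75]

→ t0 |e8|eb|e7|30|31|1f|ed|88|
→ t1 |31|00|1f|75|ed|a5|88|a4|
→ t2 |a4|75|00|75|75|88|1f|75|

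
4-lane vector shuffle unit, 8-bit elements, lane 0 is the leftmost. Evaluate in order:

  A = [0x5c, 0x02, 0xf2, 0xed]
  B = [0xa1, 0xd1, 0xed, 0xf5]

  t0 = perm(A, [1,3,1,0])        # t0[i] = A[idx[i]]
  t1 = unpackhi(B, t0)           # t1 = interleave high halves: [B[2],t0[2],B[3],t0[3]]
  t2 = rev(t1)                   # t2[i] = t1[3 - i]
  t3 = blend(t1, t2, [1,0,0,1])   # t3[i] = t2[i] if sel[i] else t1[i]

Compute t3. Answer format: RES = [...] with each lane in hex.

t0 = [0x02, 0xed, 0x02, 0x5c]
t1 = [0xed, 0x02, 0xf5, 0x5c]
t2 = [0x5c, 0xf5, 0x02, 0xed]
t3 = [0x5c, 0x02, 0xf5, 0xed]

RES = [0x5c, 0x02, 0xf5, 0xed]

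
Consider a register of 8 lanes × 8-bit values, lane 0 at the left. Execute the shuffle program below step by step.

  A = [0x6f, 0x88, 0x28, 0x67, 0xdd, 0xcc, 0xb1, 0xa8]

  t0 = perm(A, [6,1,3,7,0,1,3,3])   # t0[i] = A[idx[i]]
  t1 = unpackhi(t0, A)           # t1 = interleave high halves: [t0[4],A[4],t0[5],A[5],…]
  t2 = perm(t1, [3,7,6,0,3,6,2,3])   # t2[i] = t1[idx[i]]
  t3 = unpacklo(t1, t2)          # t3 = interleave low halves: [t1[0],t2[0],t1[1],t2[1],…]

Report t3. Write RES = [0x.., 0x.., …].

RES = [ 0x6f  0xcc  0xdd  0xa8  0x88  0x67  0xcc  0x6f ]

→ t0 |b1|88|67|a8|6f|88|67|67|
→ t1 |6f|dd|88|cc|67|b1|67|a8|
→ t2 |cc|a8|67|6f|cc|67|88|cc|
→ t3 |6f|cc|dd|a8|88|67|cc|6f|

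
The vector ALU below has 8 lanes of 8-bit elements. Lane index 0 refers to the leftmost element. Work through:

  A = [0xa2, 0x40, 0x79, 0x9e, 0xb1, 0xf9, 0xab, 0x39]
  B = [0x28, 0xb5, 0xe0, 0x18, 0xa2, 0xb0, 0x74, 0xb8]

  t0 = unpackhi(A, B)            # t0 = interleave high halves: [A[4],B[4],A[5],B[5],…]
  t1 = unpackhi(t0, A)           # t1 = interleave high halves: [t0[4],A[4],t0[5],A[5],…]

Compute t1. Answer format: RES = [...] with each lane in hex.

RES = [0xab, 0xb1, 0x74, 0xf9, 0x39, 0xab, 0xb8, 0x39]

  t0: b1 a2 f9 b0 ab 74 39 b8
  t1: ab b1 74 f9 39 ab b8 39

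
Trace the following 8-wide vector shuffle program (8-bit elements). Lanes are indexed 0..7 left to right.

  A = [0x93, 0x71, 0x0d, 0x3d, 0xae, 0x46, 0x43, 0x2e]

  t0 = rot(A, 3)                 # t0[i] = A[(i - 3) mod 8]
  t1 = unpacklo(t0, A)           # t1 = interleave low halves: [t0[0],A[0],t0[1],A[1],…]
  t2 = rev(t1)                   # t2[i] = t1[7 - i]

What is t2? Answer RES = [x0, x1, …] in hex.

RES = [ 0x3d  0x93  0x0d  0x2e  0x71  0x43  0x93  0x46 ]

  t0: 46 43 2e 93 71 0d 3d ae
  t1: 46 93 43 71 2e 0d 93 3d
  t2: 3d 93 0d 2e 71 43 93 46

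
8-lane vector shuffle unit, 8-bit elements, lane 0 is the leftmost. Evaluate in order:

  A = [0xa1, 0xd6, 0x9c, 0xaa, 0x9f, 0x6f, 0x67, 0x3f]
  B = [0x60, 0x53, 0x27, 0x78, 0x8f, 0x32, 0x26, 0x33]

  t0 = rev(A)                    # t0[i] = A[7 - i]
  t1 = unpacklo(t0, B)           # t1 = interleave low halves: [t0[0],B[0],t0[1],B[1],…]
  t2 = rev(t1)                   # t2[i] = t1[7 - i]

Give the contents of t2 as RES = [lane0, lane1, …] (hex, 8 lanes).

RES = [0x78, 0x9f, 0x27, 0x6f, 0x53, 0x67, 0x60, 0x3f]

t0 = [0x3f, 0x67, 0x6f, 0x9f, 0xaa, 0x9c, 0xd6, 0xa1]
t1 = [0x3f, 0x60, 0x67, 0x53, 0x6f, 0x27, 0x9f, 0x78]
t2 = [0x78, 0x9f, 0x27, 0x6f, 0x53, 0x67, 0x60, 0x3f]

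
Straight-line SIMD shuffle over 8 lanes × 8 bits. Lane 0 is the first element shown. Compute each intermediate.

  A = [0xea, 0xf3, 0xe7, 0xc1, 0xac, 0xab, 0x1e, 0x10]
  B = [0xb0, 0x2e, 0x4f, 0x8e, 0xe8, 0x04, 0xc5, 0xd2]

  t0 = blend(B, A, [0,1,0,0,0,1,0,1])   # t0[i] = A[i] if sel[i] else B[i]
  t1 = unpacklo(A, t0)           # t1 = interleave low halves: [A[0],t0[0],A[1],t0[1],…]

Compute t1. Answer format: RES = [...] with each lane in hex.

→ t0 |b0|f3|4f|8e|e8|ab|c5|10|
→ t1 |ea|b0|f3|f3|e7|4f|c1|8e|

RES = [ 0xea  0xb0  0xf3  0xf3  0xe7  0x4f  0xc1  0x8e ]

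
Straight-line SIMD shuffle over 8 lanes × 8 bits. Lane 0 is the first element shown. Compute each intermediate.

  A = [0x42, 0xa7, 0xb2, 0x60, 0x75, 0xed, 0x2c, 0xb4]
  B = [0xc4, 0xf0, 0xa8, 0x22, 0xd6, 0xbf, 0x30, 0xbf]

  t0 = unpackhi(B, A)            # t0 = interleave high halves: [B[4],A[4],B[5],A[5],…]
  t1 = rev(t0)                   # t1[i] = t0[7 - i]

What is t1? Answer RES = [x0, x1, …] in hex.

→ t0 |d6|75|bf|ed|30|2c|bf|b4|
→ t1 |b4|bf|2c|30|ed|bf|75|d6|

RES = [0xb4, 0xbf, 0x2c, 0x30, 0xed, 0xbf, 0x75, 0xd6]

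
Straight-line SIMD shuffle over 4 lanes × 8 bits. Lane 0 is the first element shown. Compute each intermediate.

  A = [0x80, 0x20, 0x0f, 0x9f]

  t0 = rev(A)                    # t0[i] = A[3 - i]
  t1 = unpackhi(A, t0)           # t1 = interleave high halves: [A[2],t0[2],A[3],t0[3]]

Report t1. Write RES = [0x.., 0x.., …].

RES = [0x0f, 0x20, 0x9f, 0x80]

t0 = [0x9f, 0x0f, 0x20, 0x80]
t1 = [0x0f, 0x20, 0x9f, 0x80]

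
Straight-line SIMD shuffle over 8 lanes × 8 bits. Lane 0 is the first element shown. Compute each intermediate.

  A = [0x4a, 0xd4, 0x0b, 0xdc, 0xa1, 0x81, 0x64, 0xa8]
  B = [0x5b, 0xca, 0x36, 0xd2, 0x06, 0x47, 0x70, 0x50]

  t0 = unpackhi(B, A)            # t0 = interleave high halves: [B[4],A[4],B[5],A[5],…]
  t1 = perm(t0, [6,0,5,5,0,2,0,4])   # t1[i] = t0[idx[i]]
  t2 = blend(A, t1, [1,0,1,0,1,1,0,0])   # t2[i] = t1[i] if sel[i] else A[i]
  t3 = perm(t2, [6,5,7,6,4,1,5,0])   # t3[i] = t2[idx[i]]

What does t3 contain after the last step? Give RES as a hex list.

RES = [ 0x64  0x47  0xa8  0x64  0x06  0xd4  0x47  0x50 ]

  t0: 06 a1 47 81 70 64 50 a8
  t1: 50 06 64 64 06 47 06 70
  t2: 50 d4 64 dc 06 47 64 a8
  t3: 64 47 a8 64 06 d4 47 50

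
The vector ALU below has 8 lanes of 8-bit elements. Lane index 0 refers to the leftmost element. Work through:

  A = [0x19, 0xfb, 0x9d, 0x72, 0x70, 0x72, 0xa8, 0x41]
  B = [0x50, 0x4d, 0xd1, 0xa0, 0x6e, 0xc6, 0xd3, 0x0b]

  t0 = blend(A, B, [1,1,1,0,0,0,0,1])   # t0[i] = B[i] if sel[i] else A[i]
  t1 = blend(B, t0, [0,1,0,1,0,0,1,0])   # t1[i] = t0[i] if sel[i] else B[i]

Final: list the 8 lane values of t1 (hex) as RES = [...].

RES = [0x50, 0x4d, 0xd1, 0x72, 0x6e, 0xc6, 0xa8, 0x0b]

t0 = [0x50, 0x4d, 0xd1, 0x72, 0x70, 0x72, 0xa8, 0x0b]
t1 = [0x50, 0x4d, 0xd1, 0x72, 0x6e, 0xc6, 0xa8, 0x0b]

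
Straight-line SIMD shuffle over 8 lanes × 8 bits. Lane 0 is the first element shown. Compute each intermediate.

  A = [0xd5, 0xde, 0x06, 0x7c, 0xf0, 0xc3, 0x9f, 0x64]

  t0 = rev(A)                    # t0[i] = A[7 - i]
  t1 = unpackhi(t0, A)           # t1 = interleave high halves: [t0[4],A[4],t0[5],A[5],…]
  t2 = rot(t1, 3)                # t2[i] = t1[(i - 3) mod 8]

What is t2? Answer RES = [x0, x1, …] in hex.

t0 = [0x64, 0x9f, 0xc3, 0xf0, 0x7c, 0x06, 0xde, 0xd5]
t1 = [0x7c, 0xf0, 0x06, 0xc3, 0xde, 0x9f, 0xd5, 0x64]
t2 = [0x9f, 0xd5, 0x64, 0x7c, 0xf0, 0x06, 0xc3, 0xde]

RES = [ 0x9f  0xd5  0x64  0x7c  0xf0  0x06  0xc3  0xde ]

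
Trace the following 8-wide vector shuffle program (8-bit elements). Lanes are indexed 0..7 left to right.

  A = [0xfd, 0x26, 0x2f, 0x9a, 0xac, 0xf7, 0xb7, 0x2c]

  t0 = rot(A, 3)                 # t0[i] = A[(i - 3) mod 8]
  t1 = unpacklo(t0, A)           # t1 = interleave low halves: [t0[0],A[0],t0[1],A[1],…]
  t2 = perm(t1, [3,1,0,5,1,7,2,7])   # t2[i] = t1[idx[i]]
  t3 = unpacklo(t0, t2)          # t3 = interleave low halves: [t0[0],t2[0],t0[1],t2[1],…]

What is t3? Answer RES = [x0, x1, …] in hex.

  t0: f7 b7 2c fd 26 2f 9a ac
  t1: f7 fd b7 26 2c 2f fd 9a
  t2: 26 fd f7 2f fd 9a b7 9a
  t3: f7 26 b7 fd 2c f7 fd 2f

RES = [0xf7, 0x26, 0xb7, 0xfd, 0x2c, 0xf7, 0xfd, 0x2f]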